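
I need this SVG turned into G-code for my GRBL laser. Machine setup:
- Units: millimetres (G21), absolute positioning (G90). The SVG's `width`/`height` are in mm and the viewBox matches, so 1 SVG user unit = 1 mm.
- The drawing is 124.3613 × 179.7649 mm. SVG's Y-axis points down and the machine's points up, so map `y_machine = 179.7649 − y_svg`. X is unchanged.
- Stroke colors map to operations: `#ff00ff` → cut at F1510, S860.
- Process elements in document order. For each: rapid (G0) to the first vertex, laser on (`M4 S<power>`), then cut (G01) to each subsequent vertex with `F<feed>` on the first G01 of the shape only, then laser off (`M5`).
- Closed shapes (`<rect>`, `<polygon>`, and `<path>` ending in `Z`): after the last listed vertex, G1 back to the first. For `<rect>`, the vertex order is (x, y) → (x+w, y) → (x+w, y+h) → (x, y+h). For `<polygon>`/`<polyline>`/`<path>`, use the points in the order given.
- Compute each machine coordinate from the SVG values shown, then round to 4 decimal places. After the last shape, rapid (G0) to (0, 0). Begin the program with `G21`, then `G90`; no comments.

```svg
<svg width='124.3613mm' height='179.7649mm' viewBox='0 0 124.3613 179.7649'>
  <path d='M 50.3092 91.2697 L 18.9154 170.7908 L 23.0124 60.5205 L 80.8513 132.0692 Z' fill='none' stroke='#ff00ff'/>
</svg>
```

viewBox `0 0 124.3613 179.7649` with mm width/height → 1 unit = 1 mm. Flip: y_m = 179.7649 − y_svg.

**Shape 1** — `<path>` closed polygon, stroke `#ff00ff` → cut (S860, F1510). Machine vertices: (50.3092,88.4952) → (18.9154,8.9741) → (23.0124,119.2444) → (80.8513,47.6957) → (50.3092,88.4952). Closed: final G1 returns to the first vertex.

G21
G90
G0 X50.3092 Y88.4952
M4 S860
G01 X18.9154 Y8.9741 F1510
G01 X23.0124 Y119.2444
G01 X80.8513 Y47.6957
G01 X50.3092 Y88.4952
M5
G0 X0.0000 Y0.0000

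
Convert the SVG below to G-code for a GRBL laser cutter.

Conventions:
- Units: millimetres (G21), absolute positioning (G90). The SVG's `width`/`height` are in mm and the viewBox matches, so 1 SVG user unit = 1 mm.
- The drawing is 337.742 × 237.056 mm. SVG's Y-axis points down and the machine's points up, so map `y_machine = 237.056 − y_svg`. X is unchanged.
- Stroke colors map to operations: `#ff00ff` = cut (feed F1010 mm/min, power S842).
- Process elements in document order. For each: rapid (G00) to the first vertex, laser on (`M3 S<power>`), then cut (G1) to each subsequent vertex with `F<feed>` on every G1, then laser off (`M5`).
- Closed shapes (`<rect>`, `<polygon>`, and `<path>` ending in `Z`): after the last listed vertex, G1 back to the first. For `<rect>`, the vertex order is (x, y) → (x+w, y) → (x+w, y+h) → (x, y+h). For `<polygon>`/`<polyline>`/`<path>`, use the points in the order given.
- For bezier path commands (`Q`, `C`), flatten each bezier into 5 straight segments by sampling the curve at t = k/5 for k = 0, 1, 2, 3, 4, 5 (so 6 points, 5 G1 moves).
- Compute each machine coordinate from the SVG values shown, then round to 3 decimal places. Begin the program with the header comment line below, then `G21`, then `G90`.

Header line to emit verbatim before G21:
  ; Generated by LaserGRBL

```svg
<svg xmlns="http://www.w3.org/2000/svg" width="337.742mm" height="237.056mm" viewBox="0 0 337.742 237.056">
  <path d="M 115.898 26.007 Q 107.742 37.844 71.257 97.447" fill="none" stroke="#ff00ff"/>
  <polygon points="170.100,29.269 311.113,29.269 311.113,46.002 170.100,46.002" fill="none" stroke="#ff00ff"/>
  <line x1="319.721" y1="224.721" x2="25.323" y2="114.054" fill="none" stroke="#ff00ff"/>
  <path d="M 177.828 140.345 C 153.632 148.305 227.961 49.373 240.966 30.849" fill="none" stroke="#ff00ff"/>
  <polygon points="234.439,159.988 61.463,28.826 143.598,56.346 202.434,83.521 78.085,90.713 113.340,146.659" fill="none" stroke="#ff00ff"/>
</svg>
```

Since the viewBox matches the mm dimensions, user units are millimetres directly. The only transform is the Y-flip y_m = 237.056 − y_svg.

Shape 1 is a quadratic bezier drawn with `<path>`. Its stroke #ff00ff means cut at S842, F1010. After flipping Y the toolpath is (115.898,211.049) → (111.502,204.404) → (104.841,193.937) → (95.912,179.649) → (84.718,161.540) → (71.257,139.609).

Shape 2 is a rectangle drawn with `<polygon>`. Its stroke #ff00ff means cut at S842, F1010. After flipping Y the toolpath is (170.100,207.787) → (311.113,207.787) → (311.113,191.054) → (170.100,191.054) → (170.100,207.787), returning to the start.

Shape 3 is a line segment drawn with `<line>`. Its stroke #ff00ff means cut at S842, F1010. After flipping Y the toolpath is (319.721,12.335) → (25.323,123.002).

Shape 4 is a cubic bezier drawn with `<path>`. Its stroke #ff00ff means cut at S842, F1010. After flipping Y the toolpath is (177.828,96.711) → (173.855,103.264) → (185.854,126.480) → (206.155,157.370) → (227.083,186.942) → (240.966,206.207).

Shape 5 is a closed polygon drawn with `<polygon>`. Its stroke #ff00ff means cut at S842, F1010. After flipping Y the toolpath is (234.439,77.068) → (61.463,208.230) → (143.598,180.710) → (202.434,153.535) → (78.085,146.343) → (113.340,90.397) → (234.439,77.068), returning to the start.

; Generated by LaserGRBL
G21
G90
G00 X115.898 Y211.049
M3 S842
G1 X111.502 Y204.404 F1010
G1 X104.841 Y193.937 F1010
G1 X95.912 Y179.649 F1010
G1 X84.718 Y161.540 F1010
G1 X71.257 Y139.609 F1010
M5
G00 X170.100 Y207.787
M3 S842
G1 X311.113 Y207.787 F1010
G1 X311.113 Y191.054 F1010
G1 X170.100 Y191.054 F1010
G1 X170.100 Y207.787 F1010
M5
G00 X319.721 Y12.335
M3 S842
G1 X25.323 Y123.002 F1010
M5
G00 X177.828 Y96.711
M3 S842
G1 X173.855 Y103.264 F1010
G1 X185.854 Y126.480 F1010
G1 X206.155 Y157.370 F1010
G1 X227.083 Y186.942 F1010
G1 X240.966 Y206.207 F1010
M5
G00 X234.439 Y77.068
M3 S842
G1 X61.463 Y208.230 F1010
G1 X143.598 Y180.710 F1010
G1 X202.434 Y153.535 F1010
G1 X78.085 Y146.343 F1010
G1 X113.340 Y90.397 F1010
G1 X234.439 Y77.068 F1010
M5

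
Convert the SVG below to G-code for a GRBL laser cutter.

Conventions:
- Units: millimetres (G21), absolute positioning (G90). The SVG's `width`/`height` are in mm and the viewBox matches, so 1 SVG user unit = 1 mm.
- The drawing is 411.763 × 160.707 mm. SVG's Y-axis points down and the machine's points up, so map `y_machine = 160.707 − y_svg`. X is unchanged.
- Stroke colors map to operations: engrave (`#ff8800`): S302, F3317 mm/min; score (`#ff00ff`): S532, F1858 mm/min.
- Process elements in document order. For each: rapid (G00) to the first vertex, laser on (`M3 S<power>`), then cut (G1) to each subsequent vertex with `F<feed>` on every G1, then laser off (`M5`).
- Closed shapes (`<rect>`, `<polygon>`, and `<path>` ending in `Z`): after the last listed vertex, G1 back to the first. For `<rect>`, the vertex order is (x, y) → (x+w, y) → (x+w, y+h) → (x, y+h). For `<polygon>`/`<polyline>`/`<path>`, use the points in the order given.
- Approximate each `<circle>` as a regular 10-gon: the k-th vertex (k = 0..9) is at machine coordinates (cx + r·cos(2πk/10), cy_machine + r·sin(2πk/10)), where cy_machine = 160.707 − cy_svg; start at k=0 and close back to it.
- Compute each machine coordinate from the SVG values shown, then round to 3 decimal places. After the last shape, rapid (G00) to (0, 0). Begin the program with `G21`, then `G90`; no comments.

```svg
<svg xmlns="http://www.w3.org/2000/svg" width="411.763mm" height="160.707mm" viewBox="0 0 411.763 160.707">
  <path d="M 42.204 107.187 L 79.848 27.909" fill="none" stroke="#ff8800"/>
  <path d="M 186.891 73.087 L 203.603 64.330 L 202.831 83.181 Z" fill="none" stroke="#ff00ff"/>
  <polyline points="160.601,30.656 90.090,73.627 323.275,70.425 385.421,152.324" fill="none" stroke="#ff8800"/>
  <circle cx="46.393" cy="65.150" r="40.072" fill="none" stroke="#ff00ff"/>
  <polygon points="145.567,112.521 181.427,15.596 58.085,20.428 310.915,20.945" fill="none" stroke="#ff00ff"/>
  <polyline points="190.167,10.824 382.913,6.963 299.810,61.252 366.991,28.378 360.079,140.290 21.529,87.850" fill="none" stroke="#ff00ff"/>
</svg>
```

viewBox `0 0 411.763 160.707` with mm width/height → 1 unit = 1 mm. Flip: y_m = 160.707 − y_svg.

**Shape 1** — `<path>` line segment, stroke `#ff8800` → engrave (S302, F3317). Machine vertices: (42.204,53.520) → (79.848,132.798). Open path.

**Shape 2** — `<path>` regular polygon, stroke `#ff00ff` → score (S532, F1858). Machine vertices: (186.891,87.620) → (203.603,96.377) → (202.831,77.526) → (186.891,87.620). Closed: final G1 returns to the first vertex.

**Shape 3** — `<polyline>` open polyline, stroke `#ff8800` → engrave (S302, F3317). Machine vertices: (160.601,130.051) → (90.090,87.080) → (323.275,90.282) → (385.421,8.383). Open path.

**Shape 4** — `<circle>` circle, stroke `#ff00ff` → score (S532, F1858). Machine vertices: (86.465,95.557) → (78.812,119.111) → (58.776,133.668) → (34.010,133.668) → (13.974,119.111) → (6.321,95.557) → (13.974,72.003) → (34.010,57.446) → (58.776,57.446) → (78.812,72.003) → (86.465,95.557). Closed: final G1 returns to the first vertex.

**Shape 5** — `<polygon>` closed polygon, stroke `#ff00ff` → score (S532, F1858). Machine vertices: (145.567,48.186) → (181.427,145.111) → (58.085,140.279) → (310.915,139.762) → (145.567,48.186). Closed: final G1 returns to the first vertex.

**Shape 6** — `<polyline>` open polyline, stroke `#ff00ff` → score (S532, F1858). Machine vertices: (190.167,149.883) → (382.913,153.744) → (299.810,99.455) → (366.991,132.329) → (360.079,20.417) → (21.529,72.857). Open path.

G21
G90
G00 X42.204 Y53.520
M3 S302
G1 X79.848 Y132.798 F3317
M5
G00 X186.891 Y87.620
M3 S532
G1 X203.603 Y96.377 F1858
G1 X202.831 Y77.526 F1858
G1 X186.891 Y87.620 F1858
M5
G00 X160.601 Y130.051
M3 S302
G1 X90.090 Y87.080 F3317
G1 X323.275 Y90.282 F3317
G1 X385.421 Y8.383 F3317
M5
G00 X86.465 Y95.557
M3 S532
G1 X78.812 Y119.111 F1858
G1 X58.776 Y133.668 F1858
G1 X34.010 Y133.668 F1858
G1 X13.974 Y119.111 F1858
G1 X6.321 Y95.557 F1858
G1 X13.974 Y72.003 F1858
G1 X34.010 Y57.446 F1858
G1 X58.776 Y57.446 F1858
G1 X78.812 Y72.003 F1858
G1 X86.465 Y95.557 F1858
M5
G00 X145.567 Y48.186
M3 S532
G1 X181.427 Y145.111 F1858
G1 X58.085 Y140.279 F1858
G1 X310.915 Y139.762 F1858
G1 X145.567 Y48.186 F1858
M5
G00 X190.167 Y149.883
M3 S532
G1 X382.913 Y153.744 F1858
G1 X299.810 Y99.455 F1858
G1 X366.991 Y132.329 F1858
G1 X360.079 Y20.417 F1858
G1 X21.529 Y72.857 F1858
M5
G00 X0.000 Y0.000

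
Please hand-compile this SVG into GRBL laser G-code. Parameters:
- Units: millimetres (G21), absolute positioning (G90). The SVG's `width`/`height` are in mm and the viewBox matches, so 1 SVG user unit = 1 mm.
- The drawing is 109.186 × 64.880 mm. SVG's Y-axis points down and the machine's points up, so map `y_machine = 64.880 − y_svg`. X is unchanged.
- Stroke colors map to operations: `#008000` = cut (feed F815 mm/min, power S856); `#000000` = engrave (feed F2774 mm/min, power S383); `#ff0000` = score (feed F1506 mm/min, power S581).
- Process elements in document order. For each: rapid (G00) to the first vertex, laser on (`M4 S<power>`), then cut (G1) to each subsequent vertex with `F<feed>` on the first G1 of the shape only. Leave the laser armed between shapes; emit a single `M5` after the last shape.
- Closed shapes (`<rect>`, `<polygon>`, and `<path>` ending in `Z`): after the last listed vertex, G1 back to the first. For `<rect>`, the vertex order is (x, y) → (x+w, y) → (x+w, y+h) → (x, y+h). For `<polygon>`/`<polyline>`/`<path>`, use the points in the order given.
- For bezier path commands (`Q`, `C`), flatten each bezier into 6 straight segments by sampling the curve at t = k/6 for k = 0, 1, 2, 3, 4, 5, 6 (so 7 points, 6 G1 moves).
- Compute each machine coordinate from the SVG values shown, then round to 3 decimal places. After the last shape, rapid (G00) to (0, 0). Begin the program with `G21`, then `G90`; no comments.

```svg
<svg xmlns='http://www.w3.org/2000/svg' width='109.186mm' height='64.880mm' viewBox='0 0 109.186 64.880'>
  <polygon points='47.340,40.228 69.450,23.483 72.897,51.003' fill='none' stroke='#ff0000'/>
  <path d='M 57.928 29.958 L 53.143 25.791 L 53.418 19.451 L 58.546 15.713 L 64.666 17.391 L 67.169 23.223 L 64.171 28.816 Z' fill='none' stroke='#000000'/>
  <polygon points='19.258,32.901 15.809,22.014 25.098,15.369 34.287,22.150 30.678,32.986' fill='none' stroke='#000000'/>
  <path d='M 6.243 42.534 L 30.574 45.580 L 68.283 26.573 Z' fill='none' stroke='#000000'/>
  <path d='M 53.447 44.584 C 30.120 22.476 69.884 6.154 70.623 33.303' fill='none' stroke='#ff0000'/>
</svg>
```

G21
G90
G00 X47.340 Y24.652
M4 S581
G1 X69.450 Y41.397 F1506
G1 X72.897 Y13.877
G1 X47.340 Y24.652
G00 X57.928 Y34.922
M4 S383
G1 X53.143 Y39.089 F2774
G1 X53.418 Y45.429
G1 X58.546 Y49.167
G1 X64.666 Y47.489
G1 X67.169 Y41.657
G1 X64.171 Y36.064
G1 X57.928 Y34.922
G00 X19.258 Y31.979
M4 S383
G1 X15.809 Y42.866 F2774
G1 X25.098 Y49.511
G1 X34.287 Y42.730
G1 X30.678 Y31.894
G1 X19.258 Y31.979
G00 X6.243 Y22.346
M4 S383
G1 X30.574 Y19.300 F2774
G1 X68.283 Y38.307
G1 X6.243 Y22.346
G00 X53.447 Y20.296
M4 S581
G1 X46.568 Y30.693 F1506
G1 X47.368 Y39.080
G1 X53.010 Y44.408
G1 X60.658 Y45.631
G1 X67.474 Y41.703
G1 X70.623 Y31.577
M5
G00 X0.000 Y0.000

1 u = 1 mm; y_m = 64.880 − y.

[1] `<polygon>` regular polygon, #ff0000→score S581 F1506: (47.340,24.652) → (69.450,41.397) → (72.897,13.877) → (47.340,24.652) (closed)

[2] `<path>` regular polygon, #000000→engrave S383 F2774: (57.928,34.922) → (53.143,39.089) → (53.418,45.429) → (58.546,49.167) → (64.666,47.489) → (67.169,41.657) → (64.171,36.064) → (57.928,34.922) (closed)

[3] `<polygon>` regular polygon, #000000→engrave S383 F2774: (19.258,31.979) → (15.809,42.866) → (25.098,49.511) → (34.287,42.730) → (30.678,31.894) → (19.258,31.979) (closed)

[4] `<path>` closed polygon, #000000→engrave S383 F2774: (6.243,22.346) → (30.574,19.300) → (68.283,38.307) → (6.243,22.346) (closed)

[5] `<path>` cubic bezier, #ff0000→score S581 F1506: (53.447,20.296) → (46.568,30.693) → (47.368,39.080) → (53.010,44.408) → (60.658,45.631) → (67.474,41.703) → (70.623,31.577)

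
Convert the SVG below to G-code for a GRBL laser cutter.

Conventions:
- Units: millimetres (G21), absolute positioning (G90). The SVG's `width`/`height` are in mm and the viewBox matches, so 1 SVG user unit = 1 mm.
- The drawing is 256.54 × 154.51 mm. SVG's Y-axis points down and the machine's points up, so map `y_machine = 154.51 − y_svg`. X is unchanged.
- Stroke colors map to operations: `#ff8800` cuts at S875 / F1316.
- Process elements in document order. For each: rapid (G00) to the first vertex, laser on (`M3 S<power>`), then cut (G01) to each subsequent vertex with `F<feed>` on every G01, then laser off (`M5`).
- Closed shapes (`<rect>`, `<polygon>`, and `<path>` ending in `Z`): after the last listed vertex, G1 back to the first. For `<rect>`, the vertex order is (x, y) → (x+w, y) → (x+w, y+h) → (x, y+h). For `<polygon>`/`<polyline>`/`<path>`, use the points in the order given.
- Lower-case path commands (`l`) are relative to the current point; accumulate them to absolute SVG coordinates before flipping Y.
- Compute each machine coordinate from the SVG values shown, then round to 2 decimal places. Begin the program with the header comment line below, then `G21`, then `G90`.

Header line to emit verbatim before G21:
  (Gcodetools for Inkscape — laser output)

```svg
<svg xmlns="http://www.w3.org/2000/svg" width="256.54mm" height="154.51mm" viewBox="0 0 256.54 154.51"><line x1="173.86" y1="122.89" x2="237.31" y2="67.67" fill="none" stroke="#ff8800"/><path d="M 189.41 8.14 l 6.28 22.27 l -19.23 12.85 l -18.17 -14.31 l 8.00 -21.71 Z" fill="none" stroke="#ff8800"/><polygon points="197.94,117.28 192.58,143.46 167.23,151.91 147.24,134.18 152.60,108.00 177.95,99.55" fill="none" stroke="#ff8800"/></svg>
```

viewBox `0 0 256.54 154.51` with mm width/height → 1 unit = 1 mm. Flip: y_m = 154.51 − y_svg.

**Shape 1** — `<line>` line segment, stroke `#ff8800` → cut (S875, F1316). Machine vertices: (173.86,31.62) → (237.31,86.84). Open path.

**Shape 2** — `<path>` regular polygon, stroke `#ff8800` → cut (S875, F1316). Machine vertices: (189.41,146.37) → (195.69,124.10) → (176.46,111.25) → (158.29,125.56) → (166.29,147.27) → (189.41,146.37). Closed: final G1 returns to the first vertex.

**Shape 3** — `<polygon>` regular polygon, stroke `#ff8800` → cut (S875, F1316). Machine vertices: (197.94,37.23) → (192.58,11.05) → (167.23,2.60) → (147.24,20.33) → (152.60,46.51) → (177.95,54.96) → (197.94,37.23). Closed: final G1 returns to the first vertex.

(Gcodetools for Inkscape — laser output)
G21
G90
G00 X173.86 Y31.62
M3 S875
G01 X237.31 Y86.84 F1316
M5
G00 X189.41 Y146.37
M3 S875
G01 X195.69 Y124.10 F1316
G01 X176.46 Y111.25 F1316
G01 X158.29 Y125.56 F1316
G01 X166.29 Y147.27 F1316
G01 X189.41 Y146.37 F1316
M5
G00 X197.94 Y37.23
M3 S875
G01 X192.58 Y11.05 F1316
G01 X167.23 Y2.60 F1316
G01 X147.24 Y20.33 F1316
G01 X152.60 Y46.51 F1316
G01 X177.95 Y54.96 F1316
G01 X197.94 Y37.23 F1316
M5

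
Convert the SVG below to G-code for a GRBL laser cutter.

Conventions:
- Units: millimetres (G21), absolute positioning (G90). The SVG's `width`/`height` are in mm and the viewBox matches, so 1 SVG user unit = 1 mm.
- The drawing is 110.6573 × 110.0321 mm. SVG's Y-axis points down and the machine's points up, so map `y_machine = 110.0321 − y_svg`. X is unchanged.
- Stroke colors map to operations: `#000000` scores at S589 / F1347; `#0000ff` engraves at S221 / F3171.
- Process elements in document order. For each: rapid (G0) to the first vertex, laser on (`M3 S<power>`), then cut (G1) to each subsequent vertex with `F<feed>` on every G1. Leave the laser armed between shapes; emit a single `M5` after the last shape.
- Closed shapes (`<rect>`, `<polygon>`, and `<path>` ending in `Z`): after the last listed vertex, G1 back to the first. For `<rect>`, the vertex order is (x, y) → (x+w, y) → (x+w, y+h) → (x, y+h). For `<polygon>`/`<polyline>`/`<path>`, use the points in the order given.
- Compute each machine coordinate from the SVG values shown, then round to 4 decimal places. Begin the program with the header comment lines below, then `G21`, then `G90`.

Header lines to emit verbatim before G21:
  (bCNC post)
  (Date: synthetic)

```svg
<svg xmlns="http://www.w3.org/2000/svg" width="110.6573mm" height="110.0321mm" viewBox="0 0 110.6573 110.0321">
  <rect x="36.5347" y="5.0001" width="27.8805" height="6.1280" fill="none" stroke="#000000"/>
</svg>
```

1 u = 1 mm; y_m = 110.0321 − y.

[1] `<rect>` rectangle, #000000→score S589 F1347: (36.5347,105.0320) → (64.4152,105.0320) → (64.4152,98.9040) → (36.5347,98.9040) → (36.5347,105.0320) (closed)

(bCNC post)
(Date: synthetic)
G21
G90
G0 X36.5347 Y105.0320
M3 S589
G1 X64.4152 Y105.0320 F1347
G1 X64.4152 Y98.9040 F1347
G1 X36.5347 Y98.9040 F1347
G1 X36.5347 Y105.0320 F1347
M5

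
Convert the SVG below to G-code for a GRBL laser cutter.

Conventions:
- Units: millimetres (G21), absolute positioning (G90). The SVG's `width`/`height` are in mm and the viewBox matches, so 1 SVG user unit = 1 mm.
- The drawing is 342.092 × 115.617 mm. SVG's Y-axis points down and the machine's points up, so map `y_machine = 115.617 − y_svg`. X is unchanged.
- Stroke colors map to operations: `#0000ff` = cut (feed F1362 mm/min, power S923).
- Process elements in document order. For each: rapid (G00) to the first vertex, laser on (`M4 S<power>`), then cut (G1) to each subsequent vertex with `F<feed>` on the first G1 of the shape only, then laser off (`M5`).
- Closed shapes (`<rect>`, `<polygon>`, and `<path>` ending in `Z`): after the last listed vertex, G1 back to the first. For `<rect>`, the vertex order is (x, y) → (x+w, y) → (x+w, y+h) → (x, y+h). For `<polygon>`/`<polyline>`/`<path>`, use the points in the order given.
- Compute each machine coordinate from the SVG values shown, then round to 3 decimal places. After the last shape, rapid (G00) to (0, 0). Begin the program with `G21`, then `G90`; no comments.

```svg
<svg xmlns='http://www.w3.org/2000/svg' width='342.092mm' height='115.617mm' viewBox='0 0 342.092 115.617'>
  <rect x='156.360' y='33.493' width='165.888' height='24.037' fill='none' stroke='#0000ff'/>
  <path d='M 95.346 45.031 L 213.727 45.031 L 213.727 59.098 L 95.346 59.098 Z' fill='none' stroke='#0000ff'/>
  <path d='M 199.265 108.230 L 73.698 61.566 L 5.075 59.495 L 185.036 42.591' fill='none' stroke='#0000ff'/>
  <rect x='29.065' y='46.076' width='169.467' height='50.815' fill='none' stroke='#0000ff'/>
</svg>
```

G21
G90
G00 X156.360 Y82.124
M4 S923
G1 X322.248 Y82.124 F1362
G1 X322.248 Y58.087
G1 X156.360 Y58.087
G1 X156.360 Y82.124
M5
G00 X95.346 Y70.586
M4 S923
G1 X213.727 Y70.586 F1362
G1 X213.727 Y56.519
G1 X95.346 Y56.519
G1 X95.346 Y70.586
M5
G00 X199.265 Y7.387
M4 S923
G1 X73.698 Y54.051 F1362
G1 X5.075 Y56.122
G1 X185.036 Y73.026
M5
G00 X29.065 Y69.541
M4 S923
G1 X198.532 Y69.541 F1362
G1 X198.532 Y18.726
G1 X29.065 Y18.726
G1 X29.065 Y69.541
M5
G00 X0.000 Y0.000

Since the viewBox matches the mm dimensions, user units are millimetres directly. The only transform is the Y-flip y_m = 115.617 − y_svg.

Shape 1 is a rectangle drawn with `<rect>`. Its stroke #0000ff means cut at S923, F1362. After flipping Y the toolpath is (156.360,82.124) → (322.248,82.124) → (322.248,58.087) → (156.360,58.087) → (156.360,82.124), returning to the start.

Shape 2 is a rectangle drawn with `<path>`. Its stroke #0000ff means cut at S923, F1362. After flipping Y the toolpath is (95.346,70.586) → (213.727,70.586) → (213.727,56.519) → (95.346,56.519) → (95.346,70.586), returning to the start.

Shape 3 is a open polyline drawn with `<path>`. Its stroke #0000ff means cut at S923, F1362. After flipping Y the toolpath is (199.265,7.387) → (73.698,54.051) → (5.075,56.122) → (185.036,73.026).

Shape 4 is a rectangle drawn with `<rect>`. Its stroke #0000ff means cut at S923, F1362. After flipping Y the toolpath is (29.065,69.541) → (198.532,69.541) → (198.532,18.726) → (29.065,18.726) → (29.065,69.541), returning to the start.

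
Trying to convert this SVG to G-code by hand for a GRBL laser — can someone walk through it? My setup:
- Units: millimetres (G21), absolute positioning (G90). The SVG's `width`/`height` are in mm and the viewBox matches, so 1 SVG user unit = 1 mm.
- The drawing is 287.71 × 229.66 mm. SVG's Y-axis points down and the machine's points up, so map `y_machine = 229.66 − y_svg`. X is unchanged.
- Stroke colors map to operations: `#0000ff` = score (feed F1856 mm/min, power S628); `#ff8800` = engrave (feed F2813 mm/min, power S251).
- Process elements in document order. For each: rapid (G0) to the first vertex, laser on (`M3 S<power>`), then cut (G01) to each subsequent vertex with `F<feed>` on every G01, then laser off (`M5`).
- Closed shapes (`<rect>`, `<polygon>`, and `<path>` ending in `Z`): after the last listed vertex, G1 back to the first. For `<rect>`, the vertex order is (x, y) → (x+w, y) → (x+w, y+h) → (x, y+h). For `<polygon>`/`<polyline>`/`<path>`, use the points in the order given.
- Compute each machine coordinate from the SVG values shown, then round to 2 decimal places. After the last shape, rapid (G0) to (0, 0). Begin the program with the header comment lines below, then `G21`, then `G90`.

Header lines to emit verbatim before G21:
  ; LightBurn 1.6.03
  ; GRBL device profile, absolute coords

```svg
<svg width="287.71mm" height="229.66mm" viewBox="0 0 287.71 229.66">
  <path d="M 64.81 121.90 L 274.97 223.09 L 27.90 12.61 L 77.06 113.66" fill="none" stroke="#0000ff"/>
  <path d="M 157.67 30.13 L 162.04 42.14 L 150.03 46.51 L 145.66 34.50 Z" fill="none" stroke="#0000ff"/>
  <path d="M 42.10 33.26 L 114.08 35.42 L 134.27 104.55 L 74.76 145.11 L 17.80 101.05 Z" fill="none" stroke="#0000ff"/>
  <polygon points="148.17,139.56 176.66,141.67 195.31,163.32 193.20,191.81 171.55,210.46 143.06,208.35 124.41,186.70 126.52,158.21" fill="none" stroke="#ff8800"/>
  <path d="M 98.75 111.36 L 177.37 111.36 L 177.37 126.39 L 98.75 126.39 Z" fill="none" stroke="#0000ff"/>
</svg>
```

; LightBurn 1.6.03
; GRBL device profile, absolute coords
G21
G90
G0 X64.81 Y107.76
M3 S628
G01 X274.97 Y6.57 F1856
G01 X27.90 Y217.05 F1856
G01 X77.06 Y116.00 F1856
M5
G0 X157.67 Y199.53
M3 S628
G01 X162.04 Y187.52 F1856
G01 X150.03 Y183.15 F1856
G01 X145.66 Y195.16 F1856
G01 X157.67 Y199.53 F1856
M5
G0 X42.10 Y196.40
M3 S628
G01 X114.08 Y194.24 F1856
G01 X134.27 Y125.11 F1856
G01 X74.76 Y84.55 F1856
G01 X17.80 Y128.61 F1856
G01 X42.10 Y196.40 F1856
M5
G0 X148.17 Y90.10
M3 S251
G01 X176.66 Y87.99 F2813
G01 X195.31 Y66.34 F2813
G01 X193.20 Y37.85 F2813
G01 X171.55 Y19.20 F2813
G01 X143.06 Y21.31 F2813
G01 X124.41 Y42.96 F2813
G01 X126.52 Y71.45 F2813
G01 X148.17 Y90.10 F2813
M5
G0 X98.75 Y118.30
M3 S628
G01 X177.37 Y118.30 F1856
G01 X177.37 Y103.27 F1856
G01 X98.75 Y103.27 F1856
G01 X98.75 Y118.30 F1856
M5
G0 X0.00 Y0.00

Since the viewBox matches the mm dimensions, user units are millimetres directly. The only transform is the Y-flip y_m = 229.66 − y_svg.

Shape 1 is a open polyline drawn with `<path>`. Its stroke #0000ff means score at S628, F1856. After flipping Y the toolpath is (64.81,107.76) → (274.97,6.57) → (27.90,217.05) → (77.06,116.00).

Shape 2 is a regular polygon drawn with `<path>`. Its stroke #0000ff means score at S628, F1856. After flipping Y the toolpath is (157.67,199.53) → (162.04,187.52) → (150.03,183.15) → (145.66,195.16) → (157.67,199.53), returning to the start.

Shape 3 is a regular polygon drawn with `<path>`. Its stroke #0000ff means score at S628, F1856. After flipping Y the toolpath is (42.10,196.40) → (114.08,194.24) → (134.27,125.11) → (74.76,84.55) → (17.80,128.61) → (42.10,196.40), returning to the start.

Shape 4 is a regular polygon drawn with `<polygon>`. Its stroke #ff8800 means engrave at S251, F2813. After flipping Y the toolpath is (148.17,90.10) → (176.66,87.99) → (195.31,66.34) → (193.20,37.85) → (171.55,19.20) → (143.06,21.31) → (124.41,42.96) → (126.52,71.45) → (148.17,90.10), returning to the start.

Shape 5 is a rectangle drawn with `<path>`. Its stroke #0000ff means score at S628, F1856. After flipping Y the toolpath is (98.75,118.30) → (177.37,118.30) → (177.37,103.27) → (98.75,103.27) → (98.75,118.30), returning to the start.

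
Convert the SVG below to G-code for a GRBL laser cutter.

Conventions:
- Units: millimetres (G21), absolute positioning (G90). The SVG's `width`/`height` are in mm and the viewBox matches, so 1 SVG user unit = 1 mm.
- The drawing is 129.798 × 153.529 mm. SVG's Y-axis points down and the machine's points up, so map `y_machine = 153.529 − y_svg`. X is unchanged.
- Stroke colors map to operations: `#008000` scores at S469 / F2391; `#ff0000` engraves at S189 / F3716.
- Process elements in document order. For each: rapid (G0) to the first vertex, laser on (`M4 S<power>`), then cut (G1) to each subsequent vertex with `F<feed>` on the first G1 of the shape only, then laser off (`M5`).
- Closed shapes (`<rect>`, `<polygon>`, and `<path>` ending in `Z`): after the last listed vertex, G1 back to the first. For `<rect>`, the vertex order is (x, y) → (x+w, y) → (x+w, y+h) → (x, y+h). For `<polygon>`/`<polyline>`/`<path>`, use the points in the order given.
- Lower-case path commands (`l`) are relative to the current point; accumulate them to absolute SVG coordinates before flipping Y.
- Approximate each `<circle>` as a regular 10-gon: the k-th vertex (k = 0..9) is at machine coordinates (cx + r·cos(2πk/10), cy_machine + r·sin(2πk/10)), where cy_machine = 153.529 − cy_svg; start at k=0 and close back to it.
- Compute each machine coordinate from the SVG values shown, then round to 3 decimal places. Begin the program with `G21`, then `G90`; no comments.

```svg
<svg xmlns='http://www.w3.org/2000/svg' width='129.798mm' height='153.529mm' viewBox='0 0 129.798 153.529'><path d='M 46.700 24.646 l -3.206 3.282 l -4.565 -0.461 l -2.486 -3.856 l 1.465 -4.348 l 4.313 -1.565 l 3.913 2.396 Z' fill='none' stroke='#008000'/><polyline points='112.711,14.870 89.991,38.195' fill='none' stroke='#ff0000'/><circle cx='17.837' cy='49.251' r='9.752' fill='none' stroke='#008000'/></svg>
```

1 u = 1 mm; y_m = 153.529 − y.

[1] `<path>` regular polygon, #008000→score S469 F2391: (46.700,128.883) → (43.494,125.601) → (38.929,126.062) → (36.443,129.918) → (37.908,134.266) → (42.221,135.831) → (46.134,133.435) → (46.700,128.883) (closed)

[2] `<polyline>` line segment, #ff0000→engrave S189 F3716: (112.711,138.659) → (89.991,115.334)

[3] `<circle>` circle, #008000→score S469 F2391: (27.589,104.278) → (25.727,110.010) → (20.851,113.553) → (14.823,113.553) → (9.947,110.010) → (8.085,104.278) → (9.947,98.546) → (14.823,95.003) → (20.851,95.003) → (25.727,98.546) → (27.589,104.278) (closed)

G21
G90
G0 X46.700 Y128.883
M4 S469
G1 X43.494 Y125.601 F2391
G1 X38.929 Y126.062
G1 X36.443 Y129.918
G1 X37.908 Y134.266
G1 X42.221 Y135.831
G1 X46.134 Y133.435
G1 X46.700 Y128.883
M5
G0 X112.711 Y138.659
M4 S189
G1 X89.991 Y115.334 F3716
M5
G0 X27.589 Y104.278
M4 S469
G1 X25.727 Y110.010 F2391
G1 X20.851 Y113.553
G1 X14.823 Y113.553
G1 X9.947 Y110.010
G1 X8.085 Y104.278
G1 X9.947 Y98.546
G1 X14.823 Y95.003
G1 X20.851 Y95.003
G1 X25.727 Y98.546
G1 X27.589 Y104.278
M5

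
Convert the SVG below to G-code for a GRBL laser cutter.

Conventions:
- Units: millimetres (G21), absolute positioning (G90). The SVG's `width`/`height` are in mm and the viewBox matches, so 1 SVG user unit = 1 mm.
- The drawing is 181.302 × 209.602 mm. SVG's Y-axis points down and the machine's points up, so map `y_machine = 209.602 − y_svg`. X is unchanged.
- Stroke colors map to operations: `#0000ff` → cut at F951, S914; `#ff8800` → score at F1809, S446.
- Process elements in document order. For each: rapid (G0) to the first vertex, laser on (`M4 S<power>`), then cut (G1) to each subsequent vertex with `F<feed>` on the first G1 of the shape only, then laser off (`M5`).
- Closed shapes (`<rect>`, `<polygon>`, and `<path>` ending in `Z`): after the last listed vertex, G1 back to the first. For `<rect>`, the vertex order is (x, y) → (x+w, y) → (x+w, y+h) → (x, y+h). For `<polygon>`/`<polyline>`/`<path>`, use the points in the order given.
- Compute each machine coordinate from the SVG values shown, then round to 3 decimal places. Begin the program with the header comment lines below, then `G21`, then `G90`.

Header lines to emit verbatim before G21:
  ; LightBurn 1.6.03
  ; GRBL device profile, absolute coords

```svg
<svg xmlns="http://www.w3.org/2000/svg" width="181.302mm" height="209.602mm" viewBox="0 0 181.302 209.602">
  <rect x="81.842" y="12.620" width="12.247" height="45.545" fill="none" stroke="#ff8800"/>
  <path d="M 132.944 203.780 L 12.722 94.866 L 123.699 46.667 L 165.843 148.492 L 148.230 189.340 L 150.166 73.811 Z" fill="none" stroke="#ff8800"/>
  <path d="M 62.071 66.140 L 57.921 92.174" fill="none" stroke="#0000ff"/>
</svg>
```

viewBox `0 0 181.302 209.602` with mm width/height → 1 unit = 1 mm. Flip: y_m = 209.602 − y_svg.

**Shape 1** — `<rect>` rectangle, stroke `#ff8800` → score (S446, F1809). Machine vertices: (81.842,196.982) → (94.089,196.982) → (94.089,151.437) → (81.842,151.437) → (81.842,196.982). Closed: final G1 returns to the first vertex.

**Shape 2** — `<path>` closed polygon, stroke `#ff8800` → score (S446, F1809). Machine vertices: (132.944,5.822) → (12.722,114.736) → (123.699,162.935) → (165.843,61.110) → (148.230,20.262) → (150.166,135.791) → (132.944,5.822). Closed: final G1 returns to the first vertex.

**Shape 3** — `<path>` line segment, stroke `#0000ff` → cut (S914, F951). Machine vertices: (62.071,143.462) → (57.921,117.428). Open path.

; LightBurn 1.6.03
; GRBL device profile, absolute coords
G21
G90
G0 X81.842 Y196.982
M4 S446
G1 X94.089 Y196.982 F1809
G1 X94.089 Y151.437
G1 X81.842 Y151.437
G1 X81.842 Y196.982
M5
G0 X132.944 Y5.822
M4 S446
G1 X12.722 Y114.736 F1809
G1 X123.699 Y162.935
G1 X165.843 Y61.110
G1 X148.230 Y20.262
G1 X150.166 Y135.791
G1 X132.944 Y5.822
M5
G0 X62.071 Y143.462
M4 S914
G1 X57.921 Y117.428 F951
M5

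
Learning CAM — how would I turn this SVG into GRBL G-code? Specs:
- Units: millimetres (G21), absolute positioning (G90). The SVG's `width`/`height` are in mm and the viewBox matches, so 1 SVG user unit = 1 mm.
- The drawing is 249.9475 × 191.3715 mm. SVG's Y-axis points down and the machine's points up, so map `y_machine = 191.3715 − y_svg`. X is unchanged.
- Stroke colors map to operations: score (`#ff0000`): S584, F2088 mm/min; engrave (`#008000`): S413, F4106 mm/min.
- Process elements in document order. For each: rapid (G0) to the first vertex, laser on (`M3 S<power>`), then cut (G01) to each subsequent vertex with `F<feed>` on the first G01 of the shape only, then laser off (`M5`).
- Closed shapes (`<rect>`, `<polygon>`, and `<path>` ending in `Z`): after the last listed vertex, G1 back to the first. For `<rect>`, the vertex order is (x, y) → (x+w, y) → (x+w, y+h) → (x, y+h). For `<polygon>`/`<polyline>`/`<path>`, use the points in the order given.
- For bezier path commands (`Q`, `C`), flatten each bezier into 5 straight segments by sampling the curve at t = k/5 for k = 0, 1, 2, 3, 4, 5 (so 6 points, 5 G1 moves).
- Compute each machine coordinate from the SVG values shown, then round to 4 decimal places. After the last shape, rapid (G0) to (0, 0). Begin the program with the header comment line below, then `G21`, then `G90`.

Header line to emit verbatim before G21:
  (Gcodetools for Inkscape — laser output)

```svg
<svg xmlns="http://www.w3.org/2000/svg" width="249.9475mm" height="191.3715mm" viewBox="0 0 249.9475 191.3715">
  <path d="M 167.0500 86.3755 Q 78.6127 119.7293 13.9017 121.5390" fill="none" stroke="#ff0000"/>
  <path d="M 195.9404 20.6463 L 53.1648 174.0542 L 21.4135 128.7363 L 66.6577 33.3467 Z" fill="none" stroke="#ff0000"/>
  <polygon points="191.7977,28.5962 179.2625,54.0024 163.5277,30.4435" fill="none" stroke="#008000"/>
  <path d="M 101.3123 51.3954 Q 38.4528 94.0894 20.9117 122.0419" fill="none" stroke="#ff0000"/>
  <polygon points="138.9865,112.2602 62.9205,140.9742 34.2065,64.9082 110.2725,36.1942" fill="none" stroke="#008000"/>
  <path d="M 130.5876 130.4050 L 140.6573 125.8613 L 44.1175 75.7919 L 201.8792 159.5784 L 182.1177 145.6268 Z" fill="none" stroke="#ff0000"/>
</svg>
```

viewBox `0 0 249.9475 191.3715` with mm width/height → 1 unit = 1 mm. Flip: y_m = 191.3715 − y_svg.

**Shape 1** — `<path>` quadratic bezier, stroke `#ff0000` → score (S584, F2088). Control points (SVG): P0=(167.0500,86.3755), P1=(78.6127,119.7293), P2=(13.9017,121.5390); sampled at t=k/5. Machine vertices: (167.0500,104.9960) → (132.6241,92.9162) → (100.0964,83.3600) → (69.4667,76.3273) → (40.7352,71.8181) → (13.9017,69.8325). Open path.

**Shape 2** — `<path>` closed polygon, stroke `#ff0000` → score (S584, F2088). Machine vertices: (195.9404,170.7252) → (53.1648,17.3173) → (21.4135,62.6352) → (66.6577,158.0248) → (195.9404,170.7252). Closed: final G1 returns to the first vertex.

**Shape 3** — `<polygon>` regular polygon, stroke `#008000` → engrave (S413, F4106). Machine vertices: (191.7977,162.7753) → (179.2625,137.3691) → (163.5277,160.9280) → (191.7977,162.7753). Closed: final G1 returns to the first vertex.

**Shape 4** — `<path>` quadratic bezier, stroke `#ff0000` → score (S584, F2088). Control points (SVG): P0=(101.3123,51.3954), P1=(38.4528,94.0894), P2=(20.9117,122.0419); sampled at t=k/5. Machine vertices: (101.3123,139.9761) → (77.9812,123.4882) → (58.2756,108.1795) → (42.1955,94.0502) → (29.7409,81.1003) → (20.9117,69.3296). Open path.

**Shape 5** — `<polygon>` regular polygon, stroke `#008000` → engrave (S413, F4106). Machine vertices: (138.9865,79.1113) → (62.9205,50.3973) → (34.2065,126.4633) → (110.2725,155.1773) → (138.9865,79.1113). Closed: final G1 returns to the first vertex.

**Shape 6** — `<path>` closed polygon, stroke `#ff0000` → score (S584, F2088). Machine vertices: (130.5876,60.9665) → (140.6573,65.5102) → (44.1175,115.5796) → (201.8792,31.7931) → (182.1177,45.7447) → (130.5876,60.9665). Closed: final G1 returns to the first vertex.

(Gcodetools for Inkscape — laser output)
G21
G90
G0 X167.0500 Y104.9960
M3 S584
G01 X132.6241 Y92.9162 F2088
G01 X100.0964 Y83.3600
G01 X69.4667 Y76.3273
G01 X40.7352 Y71.8181
G01 X13.9017 Y69.8325
M5
G0 X195.9404 Y170.7252
M3 S584
G01 X53.1648 Y17.3173 F2088
G01 X21.4135 Y62.6352
G01 X66.6577 Y158.0248
G01 X195.9404 Y170.7252
M5
G0 X191.7977 Y162.7753
M3 S413
G01 X179.2625 Y137.3691 F4106
G01 X163.5277 Y160.9280
G01 X191.7977 Y162.7753
M5
G0 X101.3123 Y139.9761
M3 S584
G01 X77.9812 Y123.4882 F2088
G01 X58.2756 Y108.1795
G01 X42.1955 Y94.0502
G01 X29.7409 Y81.1003
G01 X20.9117 Y69.3296
M5
G0 X138.9865 Y79.1113
M3 S413
G01 X62.9205 Y50.3973 F4106
G01 X34.2065 Y126.4633
G01 X110.2725 Y155.1773
G01 X138.9865 Y79.1113
M5
G0 X130.5876 Y60.9665
M3 S584
G01 X140.6573 Y65.5102 F2088
G01 X44.1175 Y115.5796
G01 X201.8792 Y31.7931
G01 X182.1177 Y45.7447
G01 X130.5876 Y60.9665
M5
G0 X0.0000 Y0.0000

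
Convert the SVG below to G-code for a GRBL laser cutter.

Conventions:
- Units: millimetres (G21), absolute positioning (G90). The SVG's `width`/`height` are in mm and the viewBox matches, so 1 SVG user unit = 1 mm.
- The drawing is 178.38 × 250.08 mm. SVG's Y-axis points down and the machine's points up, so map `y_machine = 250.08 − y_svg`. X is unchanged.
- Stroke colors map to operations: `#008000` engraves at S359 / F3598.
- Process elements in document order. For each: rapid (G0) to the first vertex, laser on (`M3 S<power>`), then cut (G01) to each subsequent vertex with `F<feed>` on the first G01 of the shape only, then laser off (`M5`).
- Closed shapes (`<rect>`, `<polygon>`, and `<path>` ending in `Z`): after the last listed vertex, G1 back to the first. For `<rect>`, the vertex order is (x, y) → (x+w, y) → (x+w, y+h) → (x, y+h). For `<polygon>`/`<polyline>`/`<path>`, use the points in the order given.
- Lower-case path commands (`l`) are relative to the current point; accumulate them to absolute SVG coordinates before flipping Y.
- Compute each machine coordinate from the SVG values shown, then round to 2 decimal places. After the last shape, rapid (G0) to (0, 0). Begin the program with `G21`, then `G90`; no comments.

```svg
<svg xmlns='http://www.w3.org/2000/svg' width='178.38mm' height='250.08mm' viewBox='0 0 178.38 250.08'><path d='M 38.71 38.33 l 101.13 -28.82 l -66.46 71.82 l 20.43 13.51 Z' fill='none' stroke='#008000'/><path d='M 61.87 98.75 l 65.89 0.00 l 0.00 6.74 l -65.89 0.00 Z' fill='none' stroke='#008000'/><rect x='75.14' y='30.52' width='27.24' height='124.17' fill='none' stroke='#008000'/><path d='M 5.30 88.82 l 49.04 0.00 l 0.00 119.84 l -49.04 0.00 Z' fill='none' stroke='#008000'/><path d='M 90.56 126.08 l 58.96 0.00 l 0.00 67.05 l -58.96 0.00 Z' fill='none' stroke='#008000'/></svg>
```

viewBox `0 0 178.38 250.08` with mm width/height → 1 unit = 1 mm. Flip: y_m = 250.08 − y_svg.

**Shape 1** — `<path>` closed polygon, stroke `#008000` → engrave (S359, F3598). Machine vertices: (38.71,211.75) → (139.84,240.57) → (73.38,168.75) → (93.81,155.24) → (38.71,211.75). Closed: final G1 returns to the first vertex.

**Shape 2** — `<path>` rectangle, stroke `#008000` → engrave (S359, F3598). Machine vertices: (61.87,151.33) → (127.76,151.33) → (127.76,144.59) → (61.87,144.59) → (61.87,151.33). Closed: final G1 returns to the first vertex.

**Shape 3** — `<rect>` rectangle, stroke `#008000` → engrave (S359, F3598). Machine vertices: (75.14,219.56) → (102.38,219.56) → (102.38,95.39) → (75.14,95.39) → (75.14,219.56). Closed: final G1 returns to the first vertex.

**Shape 4** — `<path>` rectangle, stroke `#008000` → engrave (S359, F3598). Machine vertices: (5.30,161.26) → (54.34,161.26) → (54.34,41.42) → (5.30,41.42) → (5.30,161.26). Closed: final G1 returns to the first vertex.

**Shape 5** — `<path>` rectangle, stroke `#008000` → engrave (S359, F3598). Machine vertices: (90.56,124.00) → (149.52,124.00) → (149.52,56.95) → (90.56,56.95) → (90.56,124.00). Closed: final G1 returns to the first vertex.

G21
G90
G0 X38.71 Y211.75
M3 S359
G01 X139.84 Y240.57 F3598
G01 X73.38 Y168.75
G01 X93.81 Y155.24
G01 X38.71 Y211.75
M5
G0 X61.87 Y151.33
M3 S359
G01 X127.76 Y151.33 F3598
G01 X127.76 Y144.59
G01 X61.87 Y144.59
G01 X61.87 Y151.33
M5
G0 X75.14 Y219.56
M3 S359
G01 X102.38 Y219.56 F3598
G01 X102.38 Y95.39
G01 X75.14 Y95.39
G01 X75.14 Y219.56
M5
G0 X5.30 Y161.26
M3 S359
G01 X54.34 Y161.26 F3598
G01 X54.34 Y41.42
G01 X5.30 Y41.42
G01 X5.30 Y161.26
M5
G0 X90.56 Y124.00
M3 S359
G01 X149.52 Y124.00 F3598
G01 X149.52 Y56.95
G01 X90.56 Y56.95
G01 X90.56 Y124.00
M5
G0 X0.00 Y0.00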